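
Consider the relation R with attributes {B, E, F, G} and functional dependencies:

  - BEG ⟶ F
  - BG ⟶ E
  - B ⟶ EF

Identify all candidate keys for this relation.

{B, G}

Attributes B, G never appear on any right-hand side, so every candidate key must contain {B, G}.
{B, G}⁺ = {B, E, F, G}, which is all of the schema, so {B, G} is the only candidate key.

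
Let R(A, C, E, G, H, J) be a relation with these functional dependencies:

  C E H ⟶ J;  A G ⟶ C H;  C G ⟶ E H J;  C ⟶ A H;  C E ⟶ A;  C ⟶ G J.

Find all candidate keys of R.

{C}⁺: C→AH adds A, H; C→GJ adds G, J; CG→EHJ adds E → {A, C, E, G, H, J}.
{A, G}⁺: AG→CH adds C, H; CG→EHJ adds E, J → {A, C, E, G, H, J}.
Any other superkey contains one of these as a subset, so there are no further candidate keys.

{C}, {A, G}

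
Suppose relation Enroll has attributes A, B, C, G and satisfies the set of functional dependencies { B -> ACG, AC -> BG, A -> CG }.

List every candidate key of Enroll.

{A}⁺: A→CG adds C, G; AC→BG adds B → {A, B, C, G}.
{B}⁺: B→ACG adds A, C, G → {A, B, C, G}.

{A}, {B}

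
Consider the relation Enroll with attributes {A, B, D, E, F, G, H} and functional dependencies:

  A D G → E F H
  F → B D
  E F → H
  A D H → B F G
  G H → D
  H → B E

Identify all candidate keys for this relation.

Attribute A never appears on the right-hand side of any dependency, so A must belong to every candidate key.
{A}⁺ = {A}, which is not all of the schema, so we must add further attributes.
{A, D, G}⁺: ADG→EFH adds E, F, H; F→BD adds B → {A, B, D, E, F, G, H}. Minimal: {D, G}⁺ = {D, G}; {A, G}⁺ = {A, G}; {A, D}⁺ = {A, D} — none reach the full schema.
{A, D, H}⁺: ADH→BFG adds B, F, G; H→BE adds E → {A, B, D, E, F, G, H}. Minimal: {D, H}⁺ = {B, D, E, H}; {A, H}⁺ = {A, B, E, H}; {A, D}⁺ = {A, D} — none reach the full schema.
{A, E, F}⁺: F→BD adds B, D; EF→H adds H; ADH→BFG adds G → {A, B, D, E, F, G, H}. Minimal: {E, F}⁺ = {B, D, E, F, H}; {A, F}⁺ = {A, B, D, F}; {A, E}⁺ = {A, E} — none reach the full schema.
{A, F, G}⁺: F→BD adds B, D; ADG→EFH adds E, H → {A, B, D, E, F, G, H}. Minimal: {F, G}⁺ = {B, D, F, G}; {A, G}⁺ = {A, G}; {A, F}⁺ = {A, B, D, F} — none reach the full schema.
{A, F, H}⁺: F→BD adds B, D; ADH→BFG adds G; H→BE adds E → {A, B, D, E, F, G, H}. Minimal: {F, H}⁺ = {B, D, E, F, H}; {A, H}⁺ = {A, B, E, H}; {A, F}⁺ = {A, B, D, F} — none reach the full schema.
{A, G, H}⁺: GH→D adds D; H→BE adds B, E; ADG→EFH adds F → {A, B, D, E, F, G, H}. Minimal: {G, H}⁺ = {B, D, E, G, H}; {A, H}⁺ = {A, B, E, H}; {A, G}⁺ = {A, G} — none reach the full schema.
Any other superkey contains one of these as a subset, so there are no further candidate keys.

(A, D, G); (A, D, H); (A, E, F); (A, F, G); (A, F, H); (A, G, H)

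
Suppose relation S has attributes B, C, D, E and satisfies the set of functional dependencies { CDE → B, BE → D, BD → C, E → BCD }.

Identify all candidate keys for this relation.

E

Attribute E never appears on the right-hand side of any dependency, so E must belong to every candidate key.
{E}⁺ = {B, C, D, E}, which is all of the schema, so {E} is the only candidate key.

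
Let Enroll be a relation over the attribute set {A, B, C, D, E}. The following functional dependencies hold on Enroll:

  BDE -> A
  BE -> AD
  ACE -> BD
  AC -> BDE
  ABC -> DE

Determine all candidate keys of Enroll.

Attribute C never appears on the right-hand side of any dependency, so C must belong to every candidate key.
{C}⁺ = {C}, which is not all of the schema, so we must add further attributes.
{A, C}⁺: AC→BDE adds B, D, E → {A, B, C, D, E}.
{B, C, E}⁺: BE→AD adds A, D → {A, B, C, D, E}.

{A, C}, {B, C, E}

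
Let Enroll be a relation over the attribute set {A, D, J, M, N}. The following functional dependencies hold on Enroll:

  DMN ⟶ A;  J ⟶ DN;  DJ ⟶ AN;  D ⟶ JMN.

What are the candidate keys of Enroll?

{D}⁺: D→JMN adds J, M, N; DMN→A adds A → {A, D, J, M, N}.
{J}⁺: J→DN adds D, N; DJ→AN adds A; D→JMN adds M → {A, D, J, M, N}.

{D}; {J}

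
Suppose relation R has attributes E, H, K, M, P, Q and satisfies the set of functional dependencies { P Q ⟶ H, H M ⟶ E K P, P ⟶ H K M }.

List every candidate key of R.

Attribute Q never appears on the right-hand side of any dependency, so Q must belong to every candidate key.
{Q}⁺ = {Q}, which is not all of the schema, so we must add further attributes.
{P, Q}⁺: PQ→H adds H; P→HKM adds K, M; HM→EKP adds E → {E, H, K, M, P, Q}. Minimal: {Q}⁺ = {Q}; {P}⁺ = {E, H, K, M, P} — none reach the full schema.
{H, M, Q}⁺: HM→EKP adds E, K, P → {E, H, K, M, P, Q}. Minimal: {M, Q}⁺ = {M, Q}; {H, Q}⁺ = {H, Q}; {H, M}⁺ = {E, H, K, M, P} — none reach the full schema.

(P, Q), (H, M, Q)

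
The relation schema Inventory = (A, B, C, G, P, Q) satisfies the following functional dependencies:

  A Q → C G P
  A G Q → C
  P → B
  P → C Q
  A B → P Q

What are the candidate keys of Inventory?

{A, B}, {A, P}, {A, Q}

{A, B}⁺: AB→PQ adds P, Q; AQ→CGP adds C, G → {A, B, C, G, P, Q}.
{A, P}⁺: P→B adds B; P→CQ adds C, Q; AQ→CGP adds G → {A, B, C, G, P, Q}.
{A, Q}⁺: AQ→CGP adds C, G, P; P→B adds B → {A, B, C, G, P, Q}.
Any other superkey contains one of these as a subset, so there are no further candidate keys.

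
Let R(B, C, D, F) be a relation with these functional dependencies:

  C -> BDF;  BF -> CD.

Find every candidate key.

{C}⁺: C→BDF adds B, D, F → {B, C, D, F}.
{B, F}⁺: BF→CD adds C, D → {B, C, D, F}. Minimal: {F}⁺ = {F}; {B}⁺ = {B} — none reach the full schema.

C, BF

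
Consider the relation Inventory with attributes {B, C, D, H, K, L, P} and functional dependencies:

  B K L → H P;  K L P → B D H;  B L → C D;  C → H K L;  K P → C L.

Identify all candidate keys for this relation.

{B, C}, {B, L}, {C, P}, {K, P}

{B, C}⁺: C→HKL adds H, K, L; BKL→HP adds P; KLP→BDH adds D → {B, C, D, H, K, L, P}.
{B, L}⁺: BL→CD adds C, D; C→HKL adds H, K; BKL→HP adds P → {B, C, D, H, K, L, P}.
{C, P}⁺: C→HKL adds H, K, L; KLP→BDH adds B, D → {B, C, D, H, K, L, P}.
{K, P}⁺: KP→CL adds C, L; KLP→BDH adds B, D, H → {B, C, D, H, K, L, P}.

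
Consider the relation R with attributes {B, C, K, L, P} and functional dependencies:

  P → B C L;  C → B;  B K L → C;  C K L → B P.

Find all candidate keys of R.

{K, P}, {B, K, L}, {C, K, L}

{K, P}⁺: P→BCL adds B, C, L → {B, C, K, L, P}. Minimal: {P}⁺ = {B, C, L, P}; {K}⁺ = {K} — none reach the full schema.
{B, K, L}⁺: BKL→C adds C; CKL→BP adds P → {B, C, K, L, P}. Minimal: {K, L}⁺ = {K, L}; {B, L}⁺ = {B, L}; {B, K}⁺ = {B, K} — none reach the full schema.
{C, K, L}⁺: C→B adds B; CKL→BP adds P → {B, C, K, L, P}. Minimal: {K, L}⁺ = {K, L}; {C, L}⁺ = {B, C, L}; {C, K}⁺ = {B, C, K} — none reach the full schema.
Any other superkey contains one of these as a subset, so there are no further candidate keys.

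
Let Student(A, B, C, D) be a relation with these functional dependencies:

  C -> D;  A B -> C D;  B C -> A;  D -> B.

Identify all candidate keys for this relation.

{C}⁺: C→D adds D; D→B adds B; BC→A adds A → {A, B, C, D}.
{A, B}⁺: AB→CD adds C, D → {A, B, C, D}.
{A, D}⁺: D→B adds B; AB→CD adds C → {A, B, C, D}.
Any other superkey contains one of these as a subset, so there are no further candidate keys.

C, AB, AD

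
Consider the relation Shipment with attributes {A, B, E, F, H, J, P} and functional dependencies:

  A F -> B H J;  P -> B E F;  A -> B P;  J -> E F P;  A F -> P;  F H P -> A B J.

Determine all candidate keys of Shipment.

{A}⁺: A→BP adds B, P; P→BEF adds E, F; AF→BHJ adds H, J → {A, B, E, F, H, J, P}.
{H, J}⁺: J→EFP adds E, F, P; FHP→ABJ adds A, B → {A, B, E, F, H, J, P}. Minimal: {J}⁺ = {B, E, F, J, P}; {H}⁺ = {H} — none reach the full schema.
{H, P}⁺: P→BEF adds B, E, F; FHP→ABJ adds A, J → {A, B, E, F, H, J, P}. Minimal: {P}⁺ = {B, E, F, P}; {H}⁺ = {H} — none reach the full schema.

{A}, {H, J}, {H, P}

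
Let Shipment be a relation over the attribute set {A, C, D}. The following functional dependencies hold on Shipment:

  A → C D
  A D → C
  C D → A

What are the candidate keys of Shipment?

A; CD

{A}⁺: A→CD adds C, D → {A, C, D}.
{C, D}⁺: CD→A adds A → {A, C, D}. Minimal: {D}⁺ = {D}; {C}⁺ = {C} — none reach the full schema.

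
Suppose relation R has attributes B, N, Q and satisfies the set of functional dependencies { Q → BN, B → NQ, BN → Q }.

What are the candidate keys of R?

(B), (Q)

{B}⁺: B→NQ adds N, Q → {B, N, Q}.
{Q}⁺: Q→BN adds B, N → {B, N, Q}.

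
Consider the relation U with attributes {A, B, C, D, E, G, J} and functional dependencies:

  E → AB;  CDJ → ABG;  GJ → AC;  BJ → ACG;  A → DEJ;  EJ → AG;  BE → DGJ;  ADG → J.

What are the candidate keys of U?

{A}⁺: A→DEJ adds D, E, J; EJ→AG adds G; E→AB adds B; GJ→AC adds C → {A, B, C, D, E, G, J}.
{E}⁺: E→AB adds A, B; A→DEJ adds D, J; EJ→AG adds G; GJ→AC adds C → {A, B, C, D, E, G, J}.
{B, J}⁺: BJ→ACG adds A, C, G; A→DEJ adds D, E → {A, B, C, D, E, G, J}. Minimal: {J}⁺ = {J}; {B}⁺ = {B} — none reach the full schema.
{G, J}⁺: GJ→AC adds A, C; A→DEJ adds D, E; E→AB adds B → {A, B, C, D, E, G, J}. Minimal: {J}⁺ = {J}; {G}⁺ = {G} — none reach the full schema.
{C, D, J}⁺: CDJ→ABG adds A, B, G; A→DEJ adds E → {A, B, C, D, E, G, J}. Minimal: {D, J}⁺ = {D, J}; {C, J}⁺ = {C, J}; {C, D}⁺ = {C, D} — none reach the full schema.
Any other superkey contains one of these as a subset, so there are no further candidate keys.

(A); (E); (B, J); (G, J); (C, D, J)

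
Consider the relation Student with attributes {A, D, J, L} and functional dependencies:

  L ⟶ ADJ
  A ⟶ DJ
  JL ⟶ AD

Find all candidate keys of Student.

Attribute L never appears on the right-hand side of any dependency, so L must belong to every candidate key.
{L}⁺ = {A, D, J, L}, which is all of the schema, so {L} is the only candidate key.

{L}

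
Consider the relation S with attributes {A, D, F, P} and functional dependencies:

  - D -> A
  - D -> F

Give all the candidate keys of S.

Attributes D, P never appear on any right-hand side, so every candidate key must contain {D, P}.
{D, P}⁺ = {A, D, F, P}, which is all of the schema, so {D, P} is the only candidate key.

(D, P)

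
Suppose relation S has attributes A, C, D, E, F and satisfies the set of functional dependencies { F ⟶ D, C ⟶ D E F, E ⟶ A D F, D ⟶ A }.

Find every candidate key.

Attribute C never appears on the right-hand side of any dependency, so C must belong to every candidate key.
{C}⁺ = {A, C, D, E, F}, which is all of the schema, so {C} is the only candidate key.

{C}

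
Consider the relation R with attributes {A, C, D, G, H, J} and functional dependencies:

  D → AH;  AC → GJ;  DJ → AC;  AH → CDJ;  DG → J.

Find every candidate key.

D, AH

{D}⁺: D→AH adds A, H; AH→CDJ adds C, J; AC→GJ adds G → {A, C, D, G, H, J}.
{A, H}⁺: AH→CDJ adds C, D, J; AC→GJ adds G → {A, C, D, G, H, J}. Minimal: {H}⁺ = {H}; {A}⁺ = {A} — none reach the full schema.
Any other superkey contains one of these as a subset, so there are no further candidate keys.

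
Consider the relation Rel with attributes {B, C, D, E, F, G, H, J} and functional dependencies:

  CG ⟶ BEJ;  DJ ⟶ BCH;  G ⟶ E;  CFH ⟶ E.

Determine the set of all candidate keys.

(C, D, F, G), (D, F, G, J)

Attributes D, F, G never appear on any right-hand side, so every candidate key must contain {D, F, G}.
{D, F, G}⁺ = {D, E, F, G}, which is not all of the schema, so we must add further attributes.
{C, D, F, G}⁺: CG→BEJ adds B, E, J; DJ→BCH adds H → {B, C, D, E, F, G, H, J}. Minimal: {D, F, G}⁺ = {D, E, F, G}; {C, F, G}⁺ = {B, C, E, F, G, J}; {C, D, G}⁺ = {B, C, D, E, G, H, J}; … — none reach the full schema.
{D, F, G, J}⁺: DJ→BCH adds B, C, H; G→E adds E → {B, C, D, E, F, G, H, J}. Minimal: {F, G, J}⁺ = {E, F, G, J}; {D, G, J}⁺ = {B, C, D, E, G, H, J}; {D, F, J}⁺ = {B, C, D, E, F, H, J}; … — none reach the full schema.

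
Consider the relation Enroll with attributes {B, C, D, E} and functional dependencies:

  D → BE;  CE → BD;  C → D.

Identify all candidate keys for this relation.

{C}

Attribute C never appears on the right-hand side of any dependency, so C must belong to every candidate key.
{C}⁺ = {B, C, D, E}, which is all of the schema, so {C} is the only candidate key.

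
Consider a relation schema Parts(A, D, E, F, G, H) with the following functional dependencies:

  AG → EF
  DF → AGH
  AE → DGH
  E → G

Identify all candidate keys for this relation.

{A, E}⁺: AE→DGH adds D, G, H; AG→EF adds F → {A, D, E, F, G, H}. Minimal: {E}⁺ = {E, G}; {A}⁺ = {A} — none reach the full schema.
{A, G}⁺: AG→EF adds E, F; AE→DGH adds D, H → {A, D, E, F, G, H}. Minimal: {G}⁺ = {G}; {A}⁺ = {A} — none reach the full schema.
{D, F}⁺: DF→AGH adds A, G, H; AG→EF adds E → {A, D, E, F, G, H}. Minimal: {F}⁺ = {F}; {D}⁺ = {D} — none reach the full schema.

AE; AG; DF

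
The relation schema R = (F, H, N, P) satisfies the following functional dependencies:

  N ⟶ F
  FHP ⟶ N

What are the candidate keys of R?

(F, H, P), (H, N, P)

Attributes H, P never appear on any right-hand side, so every candidate key must contain {H, P}.
{H, P}⁺ = {H, P}, which is not all of the schema, so we must add further attributes.
{F, H, P}⁺: FHP→N adds N → {F, H, N, P}.
{H, N, P}⁺: N→F adds F → {F, H, N, P}.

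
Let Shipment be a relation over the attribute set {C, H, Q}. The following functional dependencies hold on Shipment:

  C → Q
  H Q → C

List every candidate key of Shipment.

CH, HQ

Attribute H never appears on the right-hand side of any dependency, so H must belong to every candidate key.
{H}⁺ = {H}, which is not all of the schema, so we must add further attributes.
{C, H}⁺: C→Q adds Q → {C, H, Q}. Minimal: {H}⁺ = {H}; {C}⁺ = {C, Q} — none reach the full schema.
{H, Q}⁺: HQ→C adds C → {C, H, Q}. Minimal: {Q}⁺ = {Q}; {H}⁺ = {H} — none reach the full schema.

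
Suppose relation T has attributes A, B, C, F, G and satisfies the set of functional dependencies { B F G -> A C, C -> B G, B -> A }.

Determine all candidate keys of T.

{C, F}, {B, F, G}

Attribute F never appears on the right-hand side of any dependency, so F must belong to every candidate key.
{F}⁺ = {F}, which is not all of the schema, so we must add further attributes.
{C, F}⁺: C→BG adds B, G; B→A adds A → {A, B, C, F, G}. Minimal: {F}⁺ = {F}; {C}⁺ = {A, B, C, G} — none reach the full schema.
{B, F, G}⁺: BFG→AC adds A, C → {A, B, C, F, G}. Minimal: {F, G}⁺ = {F, G}; {B, G}⁺ = {A, B, G}; {B, F}⁺ = {A, B, F} — none reach the full schema.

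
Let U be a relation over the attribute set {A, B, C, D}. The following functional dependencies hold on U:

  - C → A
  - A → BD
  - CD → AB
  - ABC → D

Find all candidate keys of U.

Attribute C never appears on the right-hand side of any dependency, so C must belong to every candidate key.
{C}⁺ = {A, B, C, D}, which is all of the schema, so {C} is the only candidate key.

{C}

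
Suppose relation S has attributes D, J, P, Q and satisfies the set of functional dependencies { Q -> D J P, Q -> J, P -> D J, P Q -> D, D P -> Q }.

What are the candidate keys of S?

(P); (Q)

{P}⁺: P→DJ adds D, J; DP→Q adds Q → {D, J, P, Q}.
{Q}⁺: Q→DJP adds D, J, P → {D, J, P, Q}.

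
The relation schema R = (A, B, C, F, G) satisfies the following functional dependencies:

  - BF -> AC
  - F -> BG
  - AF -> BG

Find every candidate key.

Attribute F never appears on the right-hand side of any dependency, so F must belong to every candidate key.
{F}⁺ = {A, B, C, F, G}, which is all of the schema, so {F} is the only candidate key.

F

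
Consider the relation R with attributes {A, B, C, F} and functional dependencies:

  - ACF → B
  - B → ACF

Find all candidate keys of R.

{B}⁺: B→ACF adds A, C, F → {A, B, C, F}.
{A, C, F}⁺: ACF→B adds B → {A, B, C, F}. Minimal: {C, F}⁺ = {C, F}; {A, F}⁺ = {A, F}; {A, C}⁺ = {A, C} — none reach the full schema.
Any other superkey contains one of these as a subset, so there are no further candidate keys.

{B}; {A, C, F}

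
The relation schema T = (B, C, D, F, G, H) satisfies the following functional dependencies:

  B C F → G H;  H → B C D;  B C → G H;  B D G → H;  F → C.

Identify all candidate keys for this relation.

Attribute F never appears on the right-hand side of any dependency, so F must belong to every candidate key.
{F}⁺ = {C, F}, which is not all of the schema, so we must add further attributes.
{B, F}⁺: F→C adds C; BCF→GH adds G, H; H→BCD adds D → {B, C, D, F, G, H}. Minimal: {F}⁺ = {C, F}; {B}⁺ = {B} — none reach the full schema.
{F, H}⁺: H→BCD adds B, C, D; BC→GH adds G → {B, C, D, F, G, H}. Minimal: {H}⁺ = {B, C, D, G, H}; {F}⁺ = {C, F} — none reach the full schema.

{B, F}, {F, H}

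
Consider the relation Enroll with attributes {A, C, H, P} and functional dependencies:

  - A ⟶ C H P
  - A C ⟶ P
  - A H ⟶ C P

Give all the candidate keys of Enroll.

Attribute A never appears on the right-hand side of any dependency, so A must belong to every candidate key.
{A}⁺ = {A, C, H, P}, which is all of the schema, so {A} is the only candidate key.

{A}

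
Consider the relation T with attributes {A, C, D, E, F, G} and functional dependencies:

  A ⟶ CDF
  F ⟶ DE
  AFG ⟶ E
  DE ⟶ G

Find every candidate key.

{A}

Attribute A never appears on the right-hand side of any dependency, so A must belong to every candidate key.
{A}⁺ = {A, C, D, E, F, G}, which is all of the schema, so {A} is the only candidate key.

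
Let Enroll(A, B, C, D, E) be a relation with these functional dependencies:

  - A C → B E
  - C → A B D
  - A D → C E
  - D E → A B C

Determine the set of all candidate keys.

{C}⁺: C→ABD adds A, B, D; AD→CE adds E → {A, B, C, D, E}.
{A, D}⁺: AD→CE adds C, E; DE→ABC adds B → {A, B, C, D, E}. Minimal: {D}⁺ = {D}; {A}⁺ = {A} — none reach the full schema.
{D, E}⁺: DE→ABC adds A, B, C → {A, B, C, D, E}. Minimal: {E}⁺ = {E}; {D}⁺ = {D} — none reach the full schema.

{C}, {A, D}, {D, E}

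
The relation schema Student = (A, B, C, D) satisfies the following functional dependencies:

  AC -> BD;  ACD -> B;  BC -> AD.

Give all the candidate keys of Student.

Attribute C never appears on the right-hand side of any dependency, so C must belong to every candidate key.
{C}⁺ = {C}, which is not all of the schema, so we must add further attributes.
{A, C}⁺: AC→BD adds B, D → {A, B, C, D}. Minimal: {C}⁺ = {C}; {A}⁺ = {A} — none reach the full schema.
{B, C}⁺: BC→AD adds A, D → {A, B, C, D}. Minimal: {C}⁺ = {C}; {B}⁺ = {B} — none reach the full schema.
Any other superkey contains one of these as a subset, so there are no further candidate keys.

(A, C); (B, C)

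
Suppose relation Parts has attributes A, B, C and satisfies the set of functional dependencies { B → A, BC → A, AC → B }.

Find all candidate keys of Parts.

Attribute C never appears on the right-hand side of any dependency, so C must belong to every candidate key.
{C}⁺ = {C}, which is not all of the schema, so we must add further attributes.
{A, C}⁺: AC→B adds B → {A, B, C}. Minimal: {C}⁺ = {C}; {A}⁺ = {A} — none reach the full schema.
{B, C}⁺: B→A adds A → {A, B, C}. Minimal: {C}⁺ = {C}; {B}⁺ = {A, B} — none reach the full schema.
Any other superkey contains one of these as a subset, so there are no further candidate keys.

{A, C}, {B, C}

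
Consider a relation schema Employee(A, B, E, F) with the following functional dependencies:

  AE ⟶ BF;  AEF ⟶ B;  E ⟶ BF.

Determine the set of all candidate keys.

{A, E}

Attributes A, E never appear on any right-hand side, so every candidate key must contain {A, E}.
{A, E}⁺ = {A, B, E, F}, which is all of the schema, so {A, E} is the only candidate key.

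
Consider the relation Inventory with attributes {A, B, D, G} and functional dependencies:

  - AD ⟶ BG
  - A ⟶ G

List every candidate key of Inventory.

(A, D)

Attributes A, D never appear on any right-hand side, so every candidate key must contain {A, D}.
{A, D}⁺ = {A, B, D, G}, which is all of the schema, so {A, D} is the only candidate key.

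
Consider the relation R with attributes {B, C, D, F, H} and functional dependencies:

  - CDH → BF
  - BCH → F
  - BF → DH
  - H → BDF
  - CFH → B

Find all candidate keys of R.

{C, H}, {B, C, F}

{C, H}⁺: H→BDF adds B, D, F → {B, C, D, F, H}. Minimal: {H}⁺ = {B, D, F, H}; {C}⁺ = {C} — none reach the full schema.
{B, C, F}⁺: BF→DH adds D, H → {B, C, D, F, H}. Minimal: {C, F}⁺ = {C, F}; {B, F}⁺ = {B, D, F, H}; {B, C}⁺ = {B, C} — none reach the full schema.
Any other superkey contains one of these as a subset, so there are no further candidate keys.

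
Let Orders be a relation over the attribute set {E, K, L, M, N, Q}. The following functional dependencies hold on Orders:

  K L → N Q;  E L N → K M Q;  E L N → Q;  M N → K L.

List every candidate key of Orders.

{E, K, L}, {E, L, N}, {E, M, N}

Attribute E never appears on the right-hand side of any dependency, so E must belong to every candidate key.
{E}⁺ = {E}, which is not all of the schema, so we must add further attributes.
{E, K, L}⁺: KL→NQ adds N, Q; ELN→KMQ adds M → {E, K, L, M, N, Q}. Minimal: {K, L}⁺ = {K, L, N, Q}; {E, L}⁺ = {E, L}; {E, K}⁺ = {E, K} — none reach the full schema.
{E, L, N}⁺: ELN→KMQ adds K, M, Q → {E, K, L, M, N, Q}. Minimal: {L, N}⁺ = {L, N}; {E, N}⁺ = {E, N}; {E, L}⁺ = {E, L} — none reach the full schema.
{E, M, N}⁺: MN→KL adds K, L; KL→NQ adds Q → {E, K, L, M, N, Q}. Minimal: {M, N}⁺ = {K, L, M, N, Q}; {E, N}⁺ = {E, N}; {E, M}⁺ = {E, M} — none reach the full schema.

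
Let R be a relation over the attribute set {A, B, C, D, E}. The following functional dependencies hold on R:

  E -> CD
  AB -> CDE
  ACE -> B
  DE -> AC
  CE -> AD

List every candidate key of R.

(E), (A, B)

{E}⁺: E→CD adds C, D; DE→AC adds A; ACE→B adds B → {A, B, C, D, E}.
{A, B}⁺: AB→CDE adds C, D, E → {A, B, C, D, E}.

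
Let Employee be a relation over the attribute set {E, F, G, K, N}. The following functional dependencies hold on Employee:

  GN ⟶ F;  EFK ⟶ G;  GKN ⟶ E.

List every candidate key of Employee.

{G, K, N}, {E, F, K, N}

Attributes K, N never appear on any right-hand side, so every candidate key must contain {K, N}.
{K, N}⁺ = {K, N}, which is not all of the schema, so we must add further attributes.
{G, K, N}⁺: GN→F adds F; GKN→E adds E → {E, F, G, K, N}. Minimal: {K, N}⁺ = {K, N}; {G, N}⁺ = {F, G, N}; {G, K}⁺ = {G, K} — none reach the full schema.
{E, F, K, N}⁺: EFK→G adds G → {E, F, G, K, N}. Minimal: {F, K, N}⁺ = {F, K, N}; {E, K, N}⁺ = {E, K, N}; {E, F, N}⁺ = {E, F, N}; … — none reach the full schema.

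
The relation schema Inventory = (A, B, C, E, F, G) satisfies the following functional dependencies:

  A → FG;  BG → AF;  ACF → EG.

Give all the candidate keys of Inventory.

Attributes B, C never appear on any right-hand side, so every candidate key must contain {B, C}.
{B, C}⁺ = {B, C}, which is not all of the schema, so we must add further attributes.
{A, B, C}⁺: A→FG adds F, G; ACF→EG adds E → {A, B, C, E, F, G}.
{B, C, G}⁺: BG→AF adds A, F; ACF→EG adds E → {A, B, C, E, F, G}.
Any other superkey contains one of these as a subset, so there are no further candidate keys.

ABC; BCG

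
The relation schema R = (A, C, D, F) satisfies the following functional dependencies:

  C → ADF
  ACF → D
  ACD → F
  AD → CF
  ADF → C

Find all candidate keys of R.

{C}⁺: C→ADF adds A, D, F → {A, C, D, F}.
{A, D}⁺: AD→CF adds C, F → {A, C, D, F}. Minimal: {D}⁺ = {D}; {A}⁺ = {A} — none reach the full schema.

(C); (A, D)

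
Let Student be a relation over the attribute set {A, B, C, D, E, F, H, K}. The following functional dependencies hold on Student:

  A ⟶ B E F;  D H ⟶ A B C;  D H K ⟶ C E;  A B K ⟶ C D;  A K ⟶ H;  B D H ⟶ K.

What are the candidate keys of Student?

{A, K}⁺: A→BEF adds B, E, F; ABK→CD adds C, D; AK→H adds H → {A, B, C, D, E, F, H, K}. Minimal: {K}⁺ = {K}; {A}⁺ = {A, B, E, F} — none reach the full schema.
{D, H}⁺: DH→ABC adds A, B, C; BDH→K adds K; A→BEF adds E, F → {A, B, C, D, E, F, H, K}. Minimal: {H}⁺ = {H}; {D}⁺ = {D} — none reach the full schema.
Any other superkey contains one of these as a subset, so there are no further candidate keys.

AK; DH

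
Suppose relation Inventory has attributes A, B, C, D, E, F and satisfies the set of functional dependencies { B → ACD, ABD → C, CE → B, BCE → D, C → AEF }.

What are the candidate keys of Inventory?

{B}, {C}

{B}⁺: B→ACD adds A, C, D; C→AEF adds E, F → {A, B, C, D, E, F}.
{C}⁺: C→AEF adds A, E, F; CE→B adds B; BCE→D adds D → {A, B, C, D, E, F}.
Any other superkey contains one of these as a subset, so there are no further candidate keys.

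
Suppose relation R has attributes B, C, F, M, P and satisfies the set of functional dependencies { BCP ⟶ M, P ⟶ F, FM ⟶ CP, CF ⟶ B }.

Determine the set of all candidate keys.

(C, P), (F, M), (M, P)

{C, P}⁺: P→F adds F; CF→B adds B; BCP→M adds M → {B, C, F, M, P}.
{F, M}⁺: FM→CP adds C, P; CF→B adds B → {B, C, F, M, P}.
{M, P}⁺: P→F adds F; FM→CP adds C; CF→B adds B → {B, C, F, M, P}.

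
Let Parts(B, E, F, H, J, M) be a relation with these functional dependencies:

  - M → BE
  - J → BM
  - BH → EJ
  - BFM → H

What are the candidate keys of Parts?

FJ, FM, BFH

Attribute F never appears on the right-hand side of any dependency, so F must belong to every candidate key.
{F}⁺ = {F}, which is not all of the schema, so we must add further attributes.
{F, J}⁺: J→BM adds B, M; BFM→H adds H; M→BE adds E → {B, E, F, H, J, M}.
{F, M}⁺: M→BE adds B, E; BFM→H adds H; BH→EJ adds J → {B, E, F, H, J, M}.
{B, F, H}⁺: BH→EJ adds E, J; J→BM adds M → {B, E, F, H, J, M}.
Any other superkey contains one of these as a subset, so there are no further candidate keys.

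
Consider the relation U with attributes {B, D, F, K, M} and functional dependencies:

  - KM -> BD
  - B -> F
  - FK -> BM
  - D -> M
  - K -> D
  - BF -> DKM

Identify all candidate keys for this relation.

{B}⁺: B→F adds F; BF→DKM adds D, K, M → {B, D, F, K, M}.
{K}⁺: K→D adds D; D→M adds M; KM→BD adds B; B→F adds F → {B, D, F, K, M}.

{B}; {K}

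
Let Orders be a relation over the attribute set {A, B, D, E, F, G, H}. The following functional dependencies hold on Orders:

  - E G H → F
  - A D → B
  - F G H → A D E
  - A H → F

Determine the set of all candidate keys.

{A, G, H}, {E, G, H}, {F, G, H}

Attributes G, H never appear on any right-hand side, so every candidate key must contain {G, H}.
{G, H}⁺ = {G, H}, which is not all of the schema, so we must add further attributes.
{A, G, H}⁺: AH→F adds F; FGH→ADE adds D, E; AD→B adds B → {A, B, D, E, F, G, H}. Minimal: {G, H}⁺ = {G, H}; {A, H}⁺ = {A, F, H}; {A, G}⁺ = {A, G} — none reach the full schema.
{E, G, H}⁺: EGH→F adds F; FGH→ADE adds A, D; AD→B adds B → {A, B, D, E, F, G, H}. Minimal: {G, H}⁺ = {G, H}; {E, H}⁺ = {E, H}; {E, G}⁺ = {E, G} — none reach the full schema.
{F, G, H}⁺: FGH→ADE adds A, D, E; AD→B adds B → {A, B, D, E, F, G, H}. Minimal: {G, H}⁺ = {G, H}; {F, H}⁺ = {F, H}; {F, G}⁺ = {F, G} — none reach the full schema.
Any other superkey contains one of these as a subset, so there are no further candidate keys.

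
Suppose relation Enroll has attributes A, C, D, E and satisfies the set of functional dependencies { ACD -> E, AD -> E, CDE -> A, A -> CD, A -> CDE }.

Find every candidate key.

{A}; {C, D, E}

{A}⁺: A→CD adds C, D; A→CDE adds E → {A, C, D, E}.
{C, D, E}⁺: CDE→A adds A → {A, C, D, E}. Minimal: {D, E}⁺ = {D, E}; {C, E}⁺ = {C, E}; {C, D}⁺ = {C, D} — none reach the full schema.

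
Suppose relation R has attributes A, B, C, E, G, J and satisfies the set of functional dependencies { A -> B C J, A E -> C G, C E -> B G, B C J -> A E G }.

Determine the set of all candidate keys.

{A}⁺: A→BCJ adds B, C, J; BCJ→AEG adds E, G → {A, B, C, E, G, J}.
{B, C, J}⁺: BCJ→AEG adds A, E, G → {A, B, C, E, G, J}. Minimal: {C, J}⁺ = {C, J}; {B, J}⁺ = {B, J}; {B, C}⁺ = {B, C} — none reach the full schema.
{C, E, J}⁺: CE→BG adds B, G; BCJ→AEG adds A → {A, B, C, E, G, J}. Minimal: {E, J}⁺ = {E, J}; {C, J}⁺ = {C, J}; {C, E}⁺ = {B, C, E, G} — none reach the full schema.

{A}; {B, C, J}; {C, E, J}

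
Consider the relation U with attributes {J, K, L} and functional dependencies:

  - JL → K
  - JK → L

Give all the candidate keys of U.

JK, JL

Attribute J never appears on the right-hand side of any dependency, so J must belong to every candidate key.
{J}⁺ = {J}, which is not all of the schema, so we must add further attributes.
{J, K}⁺: JK→L adds L → {J, K, L}.
{J, L}⁺: JL→K adds K → {J, K, L}.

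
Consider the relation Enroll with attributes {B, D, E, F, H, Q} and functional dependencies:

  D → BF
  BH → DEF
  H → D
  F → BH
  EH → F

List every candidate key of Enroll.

{D, Q}⁺: D→BF adds B, F; F→BH adds H; BH→DEF adds E → {B, D, E, F, H, Q}.
{F, Q}⁺: F→BH adds B, H; BH→DEF adds D, E → {B, D, E, F, H, Q}.
{H, Q}⁺: H→D adds D; D→BF adds B, F; BH→DEF adds E → {B, D, E, F, H, Q}.
Any other superkey contains one of these as a subset, so there are no further candidate keys.

{D, Q}, {F, Q}, {H, Q}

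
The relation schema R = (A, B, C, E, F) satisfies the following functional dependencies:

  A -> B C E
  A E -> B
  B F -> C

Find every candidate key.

AF

{A, F}⁺: A→BCE adds B, C, E → {A, B, C, E, F}.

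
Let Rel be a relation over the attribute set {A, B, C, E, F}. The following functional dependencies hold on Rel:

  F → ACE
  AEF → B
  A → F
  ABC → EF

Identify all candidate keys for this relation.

(A); (F)

{A}⁺: A→F adds F; F→ACE adds C, E; AEF→B adds B → {A, B, C, E, F}.
{F}⁺: F→ACE adds A, C, E; AEF→B adds B → {A, B, C, E, F}.
Any other superkey contains one of these as a subset, so there are no further candidate keys.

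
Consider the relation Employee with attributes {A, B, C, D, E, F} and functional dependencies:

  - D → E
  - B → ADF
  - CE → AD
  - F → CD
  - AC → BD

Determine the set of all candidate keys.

(B), (F), (A, C), (C, D), (C, E)

{B}⁺: B→ADF adds A, D, F; F→CD adds C; D→E adds E → {A, B, C, D, E, F}.
{F}⁺: F→CD adds C, D; D→E adds E; CE→AD adds A; AC→BD adds B → {A, B, C, D, E, F}.
{A, C}⁺: AC→BD adds B, D; D→E adds E; B→ADF adds F → {A, B, C, D, E, F}. Minimal: {C}⁺ = {C}; {A}⁺ = {A} — none reach the full schema.
{C, D}⁺: D→E adds E; CE→AD adds A; AC→BD adds B; B→ADF adds F → {A, B, C, D, E, F}. Minimal: {D}⁺ = {D, E}; {C}⁺ = {C} — none reach the full schema.
{C, E}⁺: CE→AD adds A, D; AC→BD adds B; B→ADF adds F → {A, B, C, D, E, F}. Minimal: {E}⁺ = {E}; {C}⁺ = {C} — none reach the full schema.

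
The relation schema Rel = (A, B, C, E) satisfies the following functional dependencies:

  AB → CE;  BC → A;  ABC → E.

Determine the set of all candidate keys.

(A, B), (B, C)

Attribute B never appears on the right-hand side of any dependency, so B must belong to every candidate key.
{B}⁺ = {B}, which is not all of the schema, so we must add further attributes.
{A, B}⁺: AB→CE adds C, E → {A, B, C, E}.
{B, C}⁺: BC→A adds A; ABC→E adds E → {A, B, C, E}.
Any other superkey contains one of these as a subset, so there are no further candidate keys.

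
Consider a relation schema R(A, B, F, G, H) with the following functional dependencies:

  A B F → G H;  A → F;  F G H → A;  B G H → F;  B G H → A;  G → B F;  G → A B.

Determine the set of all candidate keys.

G, AB

{G}⁺: G→BF adds B, F; G→AB adds A; ABF→GH adds H → {A, B, F, G, H}.
{A, B}⁺: A→F adds F; ABF→GH adds G, H → {A, B, F, G, H}. Minimal: {B}⁺ = {B}; {A}⁺ = {A, F} — none reach the full schema.
Any other superkey contains one of these as a subset, so there are no further candidate keys.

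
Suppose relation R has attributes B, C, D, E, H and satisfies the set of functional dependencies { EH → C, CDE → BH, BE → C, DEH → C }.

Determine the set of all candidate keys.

{B, D, E}, {C, D, E}, {D, E, H}

Attributes D, E never appear on any right-hand side, so every candidate key must contain {D, E}.
{D, E}⁺ = {D, E}, which is not all of the schema, so we must add further attributes.
{B, D, E}⁺: BE→C adds C; CDE→BH adds H → {B, C, D, E, H}. Minimal: {D, E}⁺ = {D, E}; {B, E}⁺ = {B, C, E}; {B, D}⁺ = {B, D} — none reach the full schema.
{C, D, E}⁺: CDE→BH adds B, H → {B, C, D, E, H}. Minimal: {D, E}⁺ = {D, E}; {C, E}⁺ = {C, E}; {C, D}⁺ = {C, D} — none reach the full schema.
{D, E, H}⁺: EH→C adds C; CDE→BH adds B → {B, C, D, E, H}. Minimal: {E, H}⁺ = {C, E, H}; {D, H}⁺ = {D, H}; {D, E}⁺ = {D, E} — none reach the full schema.
Any other superkey contains one of these as a subset, so there are no further candidate keys.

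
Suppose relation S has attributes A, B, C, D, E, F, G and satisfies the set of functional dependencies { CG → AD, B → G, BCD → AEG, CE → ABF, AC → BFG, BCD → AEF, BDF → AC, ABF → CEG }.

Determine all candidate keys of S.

{A, C}⁺: AC→BFG adds B, F, G; ABF→CEG adds E; CG→AD adds D → {A, B, C, D, E, F, G}.
{B, C}⁺: B→G adds G; CG→AD adds A, D; BCD→AEG adds E; CE→ABF adds F → {A, B, C, D, E, F, G}.
{C, E}⁺: CE→ABF adds A, B, F; AC→BFG adds G; CG→AD adds D → {A, B, C, D, E, F, G}.
{C, G}⁺: CG→AD adds A, D; AC→BFG adds B, F; BCD→AEF adds E → {A, B, C, D, E, F, G}.
{A, B, F}⁺: B→G adds G; ABF→CEG adds C, E; CG→AD adds D → {A, B, C, D, E, F, G}.
{B, D, F}⁺: B→G adds G; BDF→AC adds A, C; ABF→CEG adds E → {A, B, C, D, E, F, G}.

{A, C}; {B, C}; {C, E}; {C, G}; {A, B, F}; {B, D, F}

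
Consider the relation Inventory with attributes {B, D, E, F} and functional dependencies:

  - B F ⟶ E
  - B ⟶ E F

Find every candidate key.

{B, D}⁺: B→EF adds E, F → {B, D, E, F}. Minimal: {D}⁺ = {D}; {B}⁺ = {B, E, F} — none reach the full schema.

{B, D}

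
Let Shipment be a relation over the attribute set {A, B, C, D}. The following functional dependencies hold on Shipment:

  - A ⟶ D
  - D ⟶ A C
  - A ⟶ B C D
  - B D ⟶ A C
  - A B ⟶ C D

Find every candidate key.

A; D

{A}⁺: A→D adds D; D→AC adds C; A→BCD adds B → {A, B, C, D}.
{D}⁺: D→AC adds A, C; A→BCD adds B → {A, B, C, D}.
Any other superkey contains one of these as a subset, so there are no further candidate keys.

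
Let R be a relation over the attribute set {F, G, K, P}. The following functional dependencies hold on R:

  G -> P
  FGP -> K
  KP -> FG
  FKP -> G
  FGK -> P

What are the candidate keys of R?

FG; GK; KP

{F, G}⁺: G→P adds P; FGP→K adds K → {F, G, K, P}. Minimal: {G}⁺ = {G, P}; {F}⁺ = {F} — none reach the full schema.
{G, K}⁺: G→P adds P; KP→FG adds F → {F, G, K, P}. Minimal: {K}⁺ = {K}; {G}⁺ = {G, P} — none reach the full schema.
{K, P}⁺: KP→FG adds F, G → {F, G, K, P}. Minimal: {P}⁺ = {P}; {K}⁺ = {K} — none reach the full schema.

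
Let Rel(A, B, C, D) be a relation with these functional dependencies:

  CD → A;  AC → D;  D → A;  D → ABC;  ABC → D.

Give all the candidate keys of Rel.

D, AC

{D}⁺: D→A adds A; D→ABC adds B, C → {A, B, C, D}.
{A, C}⁺: AC→D adds D; D→ABC adds B → {A, B, C, D}.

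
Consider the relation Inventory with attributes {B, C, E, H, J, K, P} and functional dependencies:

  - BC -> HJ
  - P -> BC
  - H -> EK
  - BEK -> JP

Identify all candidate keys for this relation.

{P}⁺: P→BC adds B, C; BC→HJ adds H, J; H→EK adds E, K → {B, C, E, H, J, K, P}.
{B, C}⁺: BC→HJ adds H, J; H→EK adds E, K; BEK→JP adds P → {B, C, E, H, J, K, P}.
{B, H}⁺: H→EK adds E, K; BEK→JP adds J, P; P→BC adds C → {B, C, E, H, J, K, P}.
{B, E, K}⁺: BEK→JP adds J, P; P→BC adds C; BC→HJ adds H → {B, C, E, H, J, K, P}.
Any other superkey contains one of these as a subset, so there are no further candidate keys.

{P}, {B, C}, {B, H}, {B, E, K}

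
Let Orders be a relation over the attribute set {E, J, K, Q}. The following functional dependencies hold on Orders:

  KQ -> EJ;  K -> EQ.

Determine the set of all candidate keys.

{K}⁺: K→EQ adds E, Q; KQ→EJ adds J → {E, J, K, Q}.
No other minimal superkey exists.

(K)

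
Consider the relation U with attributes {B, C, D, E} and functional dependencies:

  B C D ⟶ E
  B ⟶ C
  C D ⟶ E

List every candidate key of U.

{B, D}

Attributes B, D never appear on any right-hand side, so every candidate key must contain {B, D}.
{B, D}⁺ = {B, C, D, E}, which is all of the schema, so {B, D} is the only candidate key.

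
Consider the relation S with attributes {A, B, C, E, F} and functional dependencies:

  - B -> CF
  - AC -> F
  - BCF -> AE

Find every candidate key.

{B}

Attribute B never appears on the right-hand side of any dependency, so B must belong to every candidate key.
{B}⁺ = {A, B, C, E, F}, which is all of the schema, so {B} is the only candidate key.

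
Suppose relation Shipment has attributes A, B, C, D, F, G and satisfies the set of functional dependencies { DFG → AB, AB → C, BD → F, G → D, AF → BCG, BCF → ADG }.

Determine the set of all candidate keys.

{A, F}⁺: AF→BCG adds B, C, G; BCF→ADG adds D → {A, B, C, D, F, G}.
{B, G}⁺: G→D adds D; BD→F adds F; DFG→AB adds A; AB→C adds C → {A, B, C, D, F, G}.
{F, G}⁺: G→D adds D; DFG→AB adds A, B; AB→C adds C → {A, B, C, D, F, G}.
{A, B, D}⁺: AB→C adds C; BD→F adds F; AF→BCG adds G → {A, B, C, D, F, G}.
{B, C, D}⁺: BD→F adds F; BCF→ADG adds A, G → {A, B, C, D, F, G}.
{B, C, F}⁺: BCF→ADG adds A, D, G → {A, B, C, D, F, G}.
Any other superkey contains one of these as a subset, so there are no further candidate keys.

{A, F}, {B, G}, {F, G}, {A, B, D}, {B, C, D}, {B, C, F}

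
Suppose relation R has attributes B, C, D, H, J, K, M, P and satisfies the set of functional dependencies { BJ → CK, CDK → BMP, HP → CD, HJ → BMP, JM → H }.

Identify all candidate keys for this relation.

HJ, JM, BDJ, CDJK

Attribute J never appears on the right-hand side of any dependency, so J must belong to every candidate key.
{J}⁺ = {J}, which is not all of the schema, so we must add further attributes.
{H, J}⁺: HJ→BMP adds B, M, P; BJ→CK adds C, K; HP→CD adds D → {B, C, D, H, J, K, M, P}. Minimal: {J}⁺ = {J}; {H}⁺ = {H} — none reach the full schema.
{J, M}⁺: JM→H adds H; HJ→BMP adds B, P; BJ→CK adds C, K; HP→CD adds D → {B, C, D, H, J, K, M, P}. Minimal: {M}⁺ = {M}; {J}⁺ = {J} — none reach the full schema.
{B, D, J}⁺: BJ→CK adds C, K; CDK→BMP adds M, P; JM→H adds H → {B, C, D, H, J, K, M, P}. Minimal: {D, J}⁺ = {D, J}; {B, J}⁺ = {B, C, J, K}; {B, D}⁺ = {B, D} — none reach the full schema.
{C, D, J, K}⁺: CDK→BMP adds B, M, P; JM→H adds H → {B, C, D, H, J, K, M, P}. Minimal: {D, J, K}⁺ = {D, J, K}; {C, J, K}⁺ = {C, J, K}; {C, D, K}⁺ = {B, C, D, K, M, P}; … — none reach the full schema.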